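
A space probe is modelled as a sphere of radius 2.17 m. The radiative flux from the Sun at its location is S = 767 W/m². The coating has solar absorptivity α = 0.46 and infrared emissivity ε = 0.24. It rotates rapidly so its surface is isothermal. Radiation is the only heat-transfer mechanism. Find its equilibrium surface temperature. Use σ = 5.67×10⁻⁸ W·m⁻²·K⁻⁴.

At equilibrium, absorbed power = emitted power.
Absorbing cross-section = πr² = 14.79 m²; emitting surface = 4πr² = 59.17 m² (ratio 4).
αS·A_cross = εσ·A_surf·T⁴  ⇒  T⁴ = αS/(ε·4σ).
T⁴ = 0.460·767/(0.24·4·5.67×10⁻⁸) = 6.482×10⁹ K⁴.
T = (6.482×10⁹)^(1/4).

T ≈ 284 K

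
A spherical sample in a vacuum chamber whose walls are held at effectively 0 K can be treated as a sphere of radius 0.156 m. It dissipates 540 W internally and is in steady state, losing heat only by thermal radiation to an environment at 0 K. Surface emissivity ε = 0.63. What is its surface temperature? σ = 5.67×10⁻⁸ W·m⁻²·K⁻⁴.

Steady state: internal power = radiated power, P = εσA T⁴.
Radiating area A = 4πr² = 0.3058 m².
T⁴ = P/(εσA) = 540/(0.63·5.67×10⁻⁸·0.3058) = 4.943×10¹⁰ K⁴.
T = (4.943×10¹⁰)^(1/4).

T ≈ 472 K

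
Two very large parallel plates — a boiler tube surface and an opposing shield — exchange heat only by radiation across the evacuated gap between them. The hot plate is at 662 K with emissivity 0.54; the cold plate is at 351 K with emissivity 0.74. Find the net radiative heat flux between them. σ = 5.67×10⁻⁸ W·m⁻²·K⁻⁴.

For two infinite grey parallel plates, q = σ(T₁⁴ − T₂⁴)/(1/ε₁ + 1/ε₂ − 1).
T₁⁴ − T₂⁴ = 1.921×10¹¹ − 1.518×10¹⁰ = 1.769×10¹¹ K⁴.
1/ε₁ + 1/ε₂ − 1 = 1.852 + 1.351 − 1 = 2.203.
q = 5.67×10⁻⁸ × 1.769×10¹¹ / 2.203.

q ≈ 4550 W/m²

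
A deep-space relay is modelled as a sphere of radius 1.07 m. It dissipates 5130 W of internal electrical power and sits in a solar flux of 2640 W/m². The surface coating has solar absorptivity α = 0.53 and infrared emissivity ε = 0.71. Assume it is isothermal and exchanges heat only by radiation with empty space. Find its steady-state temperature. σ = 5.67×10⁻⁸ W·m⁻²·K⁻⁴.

At steady state, absorbed solar power + internal power = radiated power.
Absorbed: α·S·A_cross = 0.53·2640·3.597 = 5033 W (cross-section πr²).
Total input = 5033 + 5130 = 10160 W.
Radiated: εσ·A_surf·T⁴ with A_surf = 4πr² = 14.39 m².
T⁴ = 10160/(0.71·5.67×10⁻⁸·14.39) = 1.755×10¹⁰ K⁴.

T ≈ 364 K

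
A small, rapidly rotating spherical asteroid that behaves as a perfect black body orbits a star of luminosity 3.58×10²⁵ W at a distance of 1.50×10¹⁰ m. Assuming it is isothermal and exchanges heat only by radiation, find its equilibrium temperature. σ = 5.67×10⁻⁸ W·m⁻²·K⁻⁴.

First find the stellar flux at distance d: S = L/(4πd²) = 3.58×10²⁵/(4π·(1.50×10¹⁰)²) = 12660 W/m².
For an isothermal sphere, absorbed (1−a)S·πr² = emitted σ·4πr²·T⁴, so T⁴ = (1−a)S/(4σ).
T⁴ = 1.00·12660/(4·5.67×10⁻⁸) = 5.583×10¹⁰ K⁴.

T ≈ 486 K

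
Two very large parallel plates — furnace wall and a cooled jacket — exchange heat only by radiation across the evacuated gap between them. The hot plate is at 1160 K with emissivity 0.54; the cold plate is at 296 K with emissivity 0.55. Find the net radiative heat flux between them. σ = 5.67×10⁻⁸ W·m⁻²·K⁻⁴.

For two infinite grey parallel plates, q = σ(T₁⁴ − T₂⁴)/(1/ε₁ + 1/ε₂ − 1).
T₁⁴ − T₂⁴ = 1.811×10¹² − 7.677×10⁹ = 1.803×10¹² K⁴.
1/ε₁ + 1/ε₂ − 1 = 1.852 + 1.818 − 1 = 2.670.
q = 5.67×10⁻⁸ × 1.803×10¹² / 2.670.

q ≈ 38300 W/m²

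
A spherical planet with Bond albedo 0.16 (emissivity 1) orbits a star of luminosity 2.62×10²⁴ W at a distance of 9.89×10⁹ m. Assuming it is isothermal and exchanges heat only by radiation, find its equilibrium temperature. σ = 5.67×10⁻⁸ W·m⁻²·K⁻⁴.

T ≈ 298 K

First find the stellar flux at distance d: S = L/(4πd²) = 2.62×10²⁴/(4π·(9.89×10⁹)²) = 2132 W/m².
For an isothermal sphere, absorbed (1−a)S·πr² = emitted σ·4πr²·T⁴, so T⁴ = (1−a)S/(4σ).
T⁴ = 0.840·2132/(4·5.67×10⁻⁸) = 7.895×10⁹ K⁴.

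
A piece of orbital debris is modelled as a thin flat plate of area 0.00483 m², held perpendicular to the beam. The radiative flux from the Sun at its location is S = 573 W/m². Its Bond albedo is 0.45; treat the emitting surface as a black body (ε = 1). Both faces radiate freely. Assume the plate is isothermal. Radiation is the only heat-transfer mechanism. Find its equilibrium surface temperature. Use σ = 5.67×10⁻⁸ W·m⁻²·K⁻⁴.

At equilibrium, absorbed power = emitted power.
Absorbing cross-section = A = 0.004830 m²; emitting surface = 2A = 0.009660 m² (ratio 2).
(1−a)S·A_cross = εσ·A_surf·T⁴  ⇒  T⁴ = (1−a)S/(2σ).
T⁴ = 0.550·573/(2·5.67×10⁻⁸) = 2.779×10⁹ K⁴.
T = (2.779×10⁹)^(1/4).

T ≈ 230 K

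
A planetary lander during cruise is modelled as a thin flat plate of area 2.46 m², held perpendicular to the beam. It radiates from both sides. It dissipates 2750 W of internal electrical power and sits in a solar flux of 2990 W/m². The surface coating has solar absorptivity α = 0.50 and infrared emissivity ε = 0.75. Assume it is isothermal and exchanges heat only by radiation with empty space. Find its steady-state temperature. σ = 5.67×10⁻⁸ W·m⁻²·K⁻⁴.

At steady state, absorbed solar power + internal power = radiated power.
Absorbed: α·S·A_cross = 0.50·2990·2.460 = 3678 W (cross-section A).
Total input = 3678 + 2750 = 6428 W.
Radiated: εσ·A_surf·T⁴ with A_surf = 2A = 4.920 m².
T⁴ = 6428/(0.75·5.67×10⁻⁸·4.920) = 3.072×10¹⁰ K⁴.

T ≈ 419 K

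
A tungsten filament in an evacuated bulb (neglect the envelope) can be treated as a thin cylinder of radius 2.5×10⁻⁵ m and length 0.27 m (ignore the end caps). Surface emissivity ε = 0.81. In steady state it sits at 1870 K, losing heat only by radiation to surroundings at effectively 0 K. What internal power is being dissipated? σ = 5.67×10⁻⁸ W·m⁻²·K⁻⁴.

Steady state: P = εσA T⁴.
A = 2πrL = 4.241×10⁻⁵ m²; T⁴ = (1870)⁴ = 1.223×10¹³ K⁴.
P = 0.81 × 5.67×10⁻⁸ × 4.241×10⁻⁵ × 1.223×10¹³.

P ≈ 23.8 W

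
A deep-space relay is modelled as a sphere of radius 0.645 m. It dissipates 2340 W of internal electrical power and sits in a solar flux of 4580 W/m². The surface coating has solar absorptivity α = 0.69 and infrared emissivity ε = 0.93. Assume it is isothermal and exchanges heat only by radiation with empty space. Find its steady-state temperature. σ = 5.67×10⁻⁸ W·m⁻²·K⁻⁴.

T ≈ 391 K

At steady state, absorbed solar power + internal power = radiated power.
Absorbed: α·S·A_cross = 0.69·4580·1.307 = 4130 W (cross-section πr²).
Total input = 4130 + 2340 = 6470 W.
Radiated: εσ·A_surf·T⁴ with A_surf = 4πr² = 5.228 m².
T⁴ = 6470/(0.93·5.67×10⁻⁸·5.228) = 2.347×10¹⁰ K⁴.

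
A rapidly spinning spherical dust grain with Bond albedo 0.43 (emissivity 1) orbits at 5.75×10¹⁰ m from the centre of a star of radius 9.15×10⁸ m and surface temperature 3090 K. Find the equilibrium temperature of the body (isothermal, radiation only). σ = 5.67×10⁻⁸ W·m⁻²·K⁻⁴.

The star's surface emits σT_*⁴; at distance d the flux is S = σT_*⁴(R_*/d)².
S = 5.67×10⁻⁸·(3090)⁴·(9.15×10⁸/5.75×10¹⁰)² = 1309 W/m².
For an isothermal sphere T⁴ = (1−a)S/(4σ) = 3.290×10⁹ K⁴.

T ≈ 239 K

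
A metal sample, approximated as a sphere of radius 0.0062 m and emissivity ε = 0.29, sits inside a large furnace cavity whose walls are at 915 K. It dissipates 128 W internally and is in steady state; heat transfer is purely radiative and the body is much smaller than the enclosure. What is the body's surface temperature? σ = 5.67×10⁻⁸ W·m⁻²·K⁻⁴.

T ≈ 2030 K

For a small grey body in a large enclosure, net radiated power = εσA(T⁴ − T_w⁴).
Steady state: P = εσA(T⁴ − T_w⁴) with A = 4πr² = 4.831×10⁻⁴ m².
T⁴ = P/(εσA) + T_w⁴ = 128/(0.29·5.67×10⁻⁸·4.831×10⁻⁴) + (915)⁴
    = 1.612×10¹³ + 7.009×10¹¹ = 1.682×10¹³ K⁴.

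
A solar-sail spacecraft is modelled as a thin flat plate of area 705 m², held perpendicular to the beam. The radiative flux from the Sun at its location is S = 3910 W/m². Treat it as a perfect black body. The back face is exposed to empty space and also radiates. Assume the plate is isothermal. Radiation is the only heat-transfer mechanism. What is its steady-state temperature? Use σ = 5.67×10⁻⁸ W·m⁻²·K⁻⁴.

T ≈ 431 K

At equilibrium, absorbed power = emitted power.
Absorbing cross-section = A = 705.0 m²; emitting surface = 2A = 1410 m² (ratio 2).
S·A_cross = εσ·A_surf·T⁴  ⇒  T⁴ = S/(2σ).
T⁴ = 1.00·3910/(2·5.67×10⁻⁸) = 3.448×10¹⁰ K⁴.
T = (3.448×10¹⁰)^(1/4).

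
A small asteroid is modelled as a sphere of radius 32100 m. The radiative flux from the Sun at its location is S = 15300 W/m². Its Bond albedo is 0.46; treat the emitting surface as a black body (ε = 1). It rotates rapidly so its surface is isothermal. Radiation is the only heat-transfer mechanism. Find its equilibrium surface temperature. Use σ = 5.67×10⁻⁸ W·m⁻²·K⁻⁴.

At equilibrium, absorbed power = emitted power.
Absorbing cross-section = πr² = 3.237×10⁹ m²; emitting surface = 4πr² = 1.295×10¹⁰ m² (ratio 4).
(1−a)S·A_cross = εσ·A_surf·T⁴  ⇒  T⁴ = (1−a)S/(4σ).
T⁴ = 0.540·15300/(4·5.67×10⁻⁸) = 3.643×10¹⁰ K⁴.
T = (3.643×10¹⁰)^(1/4).

T ≈ 437 K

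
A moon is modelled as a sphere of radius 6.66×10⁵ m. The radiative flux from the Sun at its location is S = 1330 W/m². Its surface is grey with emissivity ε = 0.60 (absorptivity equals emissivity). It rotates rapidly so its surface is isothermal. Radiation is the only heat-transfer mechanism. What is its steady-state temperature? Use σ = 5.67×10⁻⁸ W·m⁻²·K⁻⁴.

At equilibrium, absorbed power = emitted power.
Absorbing cross-section = πr² = 1.393×10¹² m²; emitting surface = 4πr² = 5.574×10¹² m² (ratio 4).
εS·A_cross = εσ·A_surf·T⁴  ⇒  T⁴ = S/(4σ)   (ε cancels).
T⁴ = 1330/(4·5.67×10⁻⁸) = 5.864×10⁹ K⁴.
T = (5.864×10⁹)^(1/4).

T ≈ 277 K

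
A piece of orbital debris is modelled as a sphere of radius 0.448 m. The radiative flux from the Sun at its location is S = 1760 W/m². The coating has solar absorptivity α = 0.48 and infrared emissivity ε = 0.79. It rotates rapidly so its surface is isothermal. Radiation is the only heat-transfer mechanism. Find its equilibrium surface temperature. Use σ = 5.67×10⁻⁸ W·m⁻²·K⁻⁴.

T ≈ 262 K

At equilibrium, absorbed power = emitted power.
Absorbing cross-section = πr² = 0.6305 m²; emitting surface = 4πr² = 2.522 m² (ratio 4).
αS·A_cross = εσ·A_surf·T⁴  ⇒  T⁴ = αS/(ε·4σ).
T⁴ = 0.480·1760/(0.79·4·5.67×10⁻⁸) = 4.715×10⁹ K⁴.
T = (4.715×10⁹)^(1/4).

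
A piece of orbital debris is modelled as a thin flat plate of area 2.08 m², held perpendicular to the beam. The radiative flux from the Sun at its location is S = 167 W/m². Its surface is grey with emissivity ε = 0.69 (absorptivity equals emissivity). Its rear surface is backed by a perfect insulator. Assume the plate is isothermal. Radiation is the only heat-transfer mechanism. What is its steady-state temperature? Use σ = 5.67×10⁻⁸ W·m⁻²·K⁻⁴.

T ≈ 233 K

At equilibrium, absorbed power = emitted power.
Absorbing cross-section = A = 2.080 m²; emitting surface = A = 2.080 m² (ratio 1).
εS·A_cross = εσ·A_surf·T⁴  ⇒  T⁴ = S/(1σ)   (ε cancels).
T⁴ = 167/(1·5.67×10⁻⁸) = 2.945×10⁹ K⁴.
T = (2.945×10⁹)^(1/4).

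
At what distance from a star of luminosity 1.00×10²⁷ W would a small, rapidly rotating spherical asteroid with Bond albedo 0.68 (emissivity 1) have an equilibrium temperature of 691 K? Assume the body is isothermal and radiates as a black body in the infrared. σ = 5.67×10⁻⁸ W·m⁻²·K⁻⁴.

d ≈ 2.22×10¹⁰ m

For an isothermal black-emitting sphere, (1−a)S·πr² = σ·4πr²·T⁴ ⇒ S = 4σT⁴/(1−a).
S = 4·5.67×10⁻⁸·(691)⁴/0.320 = 1.616×10⁵ W/m².
Flux falls as S = L/(4πd²), so d = √(L/(4πS)) = √(1.00×10²⁷/(4π·1.616×10⁵)).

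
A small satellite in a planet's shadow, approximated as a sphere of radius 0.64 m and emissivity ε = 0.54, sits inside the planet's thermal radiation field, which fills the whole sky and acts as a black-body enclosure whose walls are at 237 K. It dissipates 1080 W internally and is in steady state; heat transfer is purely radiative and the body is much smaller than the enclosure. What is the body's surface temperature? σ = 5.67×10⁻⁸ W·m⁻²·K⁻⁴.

For a small grey body in a large enclosure, net radiated power = εσA(T⁴ − T_w⁴).
Steady state: P = εσA(T⁴ − T_w⁴) with A = 4πr² = 5.147 m².
T⁴ = P/(εσA) + T_w⁴ = 1080/(0.54·5.67×10⁻⁸·5.147) + (237)⁴
    = 6.853×10⁹ + 3.155×10⁹ = 1.001×10¹⁰ K⁴.

T ≈ 316 K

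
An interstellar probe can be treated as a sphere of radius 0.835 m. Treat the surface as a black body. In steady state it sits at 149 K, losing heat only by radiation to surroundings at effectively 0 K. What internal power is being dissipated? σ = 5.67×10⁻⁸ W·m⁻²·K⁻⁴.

P ≈ 245 W

Steady state: P = εσA T⁴.
A = 4πr² = 8.762 m²; T⁴ = (149)⁴ = 4.929×10⁸ K⁴.
P = 1.0 × 5.67×10⁻⁸ × 8.762 × 4.929×10⁸.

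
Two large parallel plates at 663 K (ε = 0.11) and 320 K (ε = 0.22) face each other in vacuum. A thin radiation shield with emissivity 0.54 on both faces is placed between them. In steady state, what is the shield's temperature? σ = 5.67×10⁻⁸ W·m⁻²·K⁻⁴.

T_s ≈ 523 K

In steady state the net flux on the hot side equals that on the cold side.
σ(T₁⁴−T_s⁴)/D₁ = σ(T_s⁴−T₂⁴)/D₂, with D₁ = 1/ε₁+1/ε_s−1 = 9.943, D₂ = 1/ε_s+1/ε₂−1 = 5.397.
Solve for T_s⁴: T_s⁴ = (D₂·T₁⁴ + D₁·T₂⁴)/(D₁+D₂) = 7.478×10¹⁰ K⁴.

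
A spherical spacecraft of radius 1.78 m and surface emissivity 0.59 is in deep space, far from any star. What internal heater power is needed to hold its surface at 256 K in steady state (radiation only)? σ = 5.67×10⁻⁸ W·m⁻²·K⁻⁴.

P = εσ·4πr²·T⁴.
4πr² = 39.82 m²; T⁴ = 4.295×10⁹ K⁴.
P = 0.59·5.67×10⁻⁸·39.82·4.295×10⁹.

P ≈ 5720 W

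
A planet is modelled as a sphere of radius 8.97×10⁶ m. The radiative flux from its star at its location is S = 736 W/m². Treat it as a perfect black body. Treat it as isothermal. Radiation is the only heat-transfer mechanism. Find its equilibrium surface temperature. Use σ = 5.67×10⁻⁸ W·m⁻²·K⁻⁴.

T ≈ 239 K

At equilibrium, absorbed power = emitted power.
Absorbing cross-section = πr² = 2.528×10¹⁴ m²; emitting surface = 4πr² = 1.011×10¹⁵ m² (ratio 4).
S·A_cross = εσ·A_surf·T⁴  ⇒  T⁴ = S/(4σ).
T⁴ = 1.00·736/(4·5.67×10⁻⁸) = 3.245×10⁹ K⁴.
T = (3.245×10⁹)^(1/4).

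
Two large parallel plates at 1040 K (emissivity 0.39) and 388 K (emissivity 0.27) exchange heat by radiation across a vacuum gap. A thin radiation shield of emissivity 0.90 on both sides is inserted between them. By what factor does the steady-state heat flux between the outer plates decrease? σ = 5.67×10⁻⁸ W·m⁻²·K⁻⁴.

Without shield: q₀ = σΔ(T⁴)/(1/ε₁+1/ε₂−1) with denominator 5.268.
With shield the two gaps are in series; the resistances add: (1/ε₁+1/ε_s−1)+(1/ε_s+1/ε₂−1) = 2.675+3.815 = 6.490.
Heat-flux ratio q₀/q = 6.490/5.268.

factor ≈ 1.23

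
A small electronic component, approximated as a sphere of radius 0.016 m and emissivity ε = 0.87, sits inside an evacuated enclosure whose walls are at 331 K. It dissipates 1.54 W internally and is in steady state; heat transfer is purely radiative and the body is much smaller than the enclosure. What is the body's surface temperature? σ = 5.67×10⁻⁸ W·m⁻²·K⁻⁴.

For a small grey body in a large enclosure, net radiated power = εσA(T⁴ − T_w⁴).
Steady state: P = εσA(T⁴ − T_w⁴) with A = 4πr² = 0.003217 m².
T⁴ = P/(εσA) + T_w⁴ = 1.54/(0.87·5.67×10⁻⁸·0.003217) + (331)⁴
    = 9.704×10⁹ + 1.200×10¹⁰ = 2.171×10¹⁰ K⁴.

T ≈ 384 K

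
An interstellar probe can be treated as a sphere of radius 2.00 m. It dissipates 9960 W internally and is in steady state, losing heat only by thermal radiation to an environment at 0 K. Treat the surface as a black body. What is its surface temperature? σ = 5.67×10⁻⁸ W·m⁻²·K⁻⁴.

T ≈ 243 K

Steady state: internal power = radiated power, P = εσA T⁴.
Radiating area A = 4πr² = 50.27 m².
T⁴ = P/(εσA) = 9960/(1.0·5.67×10⁻⁸·50.27) = 3.495×10⁹ K⁴.
T = (3.495×10⁹)^(1/4).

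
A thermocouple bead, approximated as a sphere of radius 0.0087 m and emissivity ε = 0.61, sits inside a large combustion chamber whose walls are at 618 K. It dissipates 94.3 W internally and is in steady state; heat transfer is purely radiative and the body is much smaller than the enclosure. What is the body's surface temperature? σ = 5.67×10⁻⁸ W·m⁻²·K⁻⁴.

For a small grey body in a large enclosure, net radiated power = εσA(T⁴ − T_w⁴).
Steady state: P = εσA(T⁴ − T_w⁴) with A = 4πr² = 9.511×10⁻⁴ m².
T⁴ = P/(εσA) + T_w⁴ = 94.3/(0.61·5.67×10⁻⁸·9.511×10⁻⁴) + (618)⁴
    = 2.866×10¹² + 1.459×10¹¹ = 3.012×10¹² K⁴.

T ≈ 1320 K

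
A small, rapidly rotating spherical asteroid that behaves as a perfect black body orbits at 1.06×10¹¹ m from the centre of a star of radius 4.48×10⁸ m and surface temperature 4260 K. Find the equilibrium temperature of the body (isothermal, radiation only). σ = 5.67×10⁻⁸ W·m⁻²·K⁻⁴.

T ≈ 196 K

The star's surface emits σT_*⁴; at distance d the flux is S = σT_*⁴(R_*/d)².
S = 5.67×10⁻⁸·(4260)⁴·(4.48×10⁸/1.06×10¹¹)² = 333.6 W/m².
For an isothermal sphere T⁴ = (1−a)S/(4σ) = 1.471×10⁹ K⁴.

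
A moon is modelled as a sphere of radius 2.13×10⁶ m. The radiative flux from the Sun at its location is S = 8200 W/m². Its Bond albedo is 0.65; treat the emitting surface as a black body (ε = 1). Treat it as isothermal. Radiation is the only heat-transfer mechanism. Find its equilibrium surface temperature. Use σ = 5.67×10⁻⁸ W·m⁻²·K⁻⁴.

T ≈ 335 K

At equilibrium, absorbed power = emitted power.
Absorbing cross-section = πr² = 1.425×10¹³ m²; emitting surface = 4πr² = 5.701×10¹³ m² (ratio 4).
(1−a)S·A_cross = εσ·A_surf·T⁴  ⇒  T⁴ = (1−a)S/(4σ).
T⁴ = 0.350·8200/(4·5.67×10⁻⁸) = 1.265×10¹⁰ K⁴.
T = (1.265×10¹⁰)^(1/4).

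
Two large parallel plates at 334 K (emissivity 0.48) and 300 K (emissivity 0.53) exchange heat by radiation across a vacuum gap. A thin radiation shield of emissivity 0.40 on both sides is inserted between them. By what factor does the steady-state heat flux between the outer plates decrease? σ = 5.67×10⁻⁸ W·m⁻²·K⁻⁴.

Without shield: q₀ = σΔ(T⁴)/(1/ε₁+1/ε₂−1) with denominator 2.970.
With shield the two gaps are in series; the resistances add: (1/ε₁+1/ε_s−1)+(1/ε_s+1/ε₂−1) = 3.583+3.387 = 6.970.
Heat-flux ratio q₀/q = 6.970/2.970.

factor ≈ 2.35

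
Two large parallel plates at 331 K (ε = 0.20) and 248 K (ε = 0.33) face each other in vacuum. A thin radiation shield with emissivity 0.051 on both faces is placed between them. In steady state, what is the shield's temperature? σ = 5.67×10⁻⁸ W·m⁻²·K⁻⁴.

In steady state the net flux on the hot side equals that on the cold side.
σ(T₁⁴−T_s⁴)/D₁ = σ(T_s⁴−T₂⁴)/D₂, with D₁ = 1/ε₁+1/ε_s−1 = 23.61, D₂ = 1/ε_s+1/ε₂−1 = 21.64.
Solve for T_s⁴: T_s⁴ = (D₂·T₁⁴ + D₁·T₂⁴)/(D₁+D₂) = 7.714×10⁹ K⁴.

T_s ≈ 296 K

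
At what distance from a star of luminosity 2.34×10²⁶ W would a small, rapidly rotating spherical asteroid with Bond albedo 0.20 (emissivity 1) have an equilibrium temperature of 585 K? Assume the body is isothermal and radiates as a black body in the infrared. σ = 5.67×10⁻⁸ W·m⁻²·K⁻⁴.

For an isothermal black-emitting sphere, (1−a)S·πr² = σ·4πr²·T⁴ ⇒ S = 4σT⁴/(1−a).
S = 4·5.67×10⁻⁸·(585)⁴/0.800 = 33200 W/m².
Flux falls as S = L/(4πd²), so d = √(L/(4πS)) = √(2.34×10²⁶/(4π·33200)).

d ≈ 2.37×10¹⁰ m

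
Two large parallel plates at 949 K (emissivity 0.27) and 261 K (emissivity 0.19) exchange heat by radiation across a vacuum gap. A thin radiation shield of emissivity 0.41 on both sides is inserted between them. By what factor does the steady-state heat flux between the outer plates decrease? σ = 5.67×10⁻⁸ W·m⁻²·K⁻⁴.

Without shield: q₀ = σΔ(T⁴)/(1/ε₁+1/ε₂−1) with denominator 7.967.
With shield the two gaps are in series; the resistances add: (1/ε₁+1/ε_s−1)+(1/ε_s+1/ε₂−1) = 5.143+6.702 = 11.84.
Heat-flux ratio q₀/q = 11.84/7.967.

factor ≈ 1.49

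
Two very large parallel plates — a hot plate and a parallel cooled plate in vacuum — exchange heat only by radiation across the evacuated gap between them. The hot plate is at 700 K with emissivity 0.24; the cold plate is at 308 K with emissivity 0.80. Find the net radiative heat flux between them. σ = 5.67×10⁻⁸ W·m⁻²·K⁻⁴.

For two infinite grey parallel plates, q = σ(T₁⁴ − T₂⁴)/(1/ε₁ + 1/ε₂ − 1).
T₁⁴ − T₂⁴ = 2.401×10¹¹ − 8.999×10⁹ = 2.311×10¹¹ K⁴.
1/ε₁ + 1/ε₂ − 1 = 4.167 + 1.250 − 1 = 4.417.
q = 5.67×10⁻⁸ × 2.311×10¹¹ / 4.417.

q ≈ 2970 W/m²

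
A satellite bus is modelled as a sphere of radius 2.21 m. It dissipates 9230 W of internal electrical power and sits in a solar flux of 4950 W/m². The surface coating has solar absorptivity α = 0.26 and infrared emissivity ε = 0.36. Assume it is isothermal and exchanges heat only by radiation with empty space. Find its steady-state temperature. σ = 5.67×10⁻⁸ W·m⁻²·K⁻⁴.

T ≈ 390 K

At steady state, absorbed solar power + internal power = radiated power.
Absorbed: α·S·A_cross = 0.26·4950·15.34 = 19750 W (cross-section πr²).
Total input = 19750 + 9230 = 28980 W.
Radiated: εσ·A_surf·T⁴ with A_surf = 4πr² = 61.38 m².
T⁴ = 28980/(0.36·5.67×10⁻⁸·61.38) = 2.313×10¹⁰ K⁴.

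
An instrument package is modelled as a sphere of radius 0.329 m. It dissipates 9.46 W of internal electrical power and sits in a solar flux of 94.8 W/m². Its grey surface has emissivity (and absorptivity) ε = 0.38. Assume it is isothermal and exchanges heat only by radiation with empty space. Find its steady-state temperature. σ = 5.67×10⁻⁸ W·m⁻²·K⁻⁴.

At steady state, absorbed solar power + internal power = radiated power.
Absorbed: α·S·A_cross = 0.38·94.8·0.3400 = 12.25 W (cross-section πr²).
Total input = 12.25 + 9.46 = 21.71 W.
Radiated: εσ·A_surf·T⁴ with A_surf = 4πr² = 1.360 m².
T⁴ = 21.71/(0.38·5.67×10⁻⁸·1.360) = 7.408×10⁸ K⁴.

T ≈ 165 K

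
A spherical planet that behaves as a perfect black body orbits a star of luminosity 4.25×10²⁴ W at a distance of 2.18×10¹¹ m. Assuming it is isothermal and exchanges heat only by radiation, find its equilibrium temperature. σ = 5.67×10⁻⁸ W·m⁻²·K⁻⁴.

T ≈ 74.8 K

First find the stellar flux at distance d: S = L/(4πd²) = 4.25×10²⁴/(4π·(2.18×10¹¹)²) = 7.116 W/m².
For an isothermal sphere, absorbed (1−a)S·πr² = emitted σ·4πr²·T⁴, so T⁴ = (1−a)S/(4σ).
T⁴ = 1.00·7.116/(4·5.67×10⁻⁸) = 3.138×10⁷ K⁴.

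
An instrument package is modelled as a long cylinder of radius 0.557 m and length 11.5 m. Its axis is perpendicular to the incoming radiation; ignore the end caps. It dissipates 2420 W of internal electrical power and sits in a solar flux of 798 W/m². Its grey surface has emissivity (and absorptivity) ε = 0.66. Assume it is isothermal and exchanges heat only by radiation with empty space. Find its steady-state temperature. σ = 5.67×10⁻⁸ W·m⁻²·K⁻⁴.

At steady state, absorbed solar power + internal power = radiated power.
Absorbed: α·S·A_cross = 0.66·798·12.81 = 6747 W (cross-section 2rL).
Total input = 6747 + 2420 = 9167 W.
Radiated: εσ·A_surf·T⁴ with A_surf = 2πrL = 40.25 m².
T⁴ = 9167/(0.66·5.67×10⁻⁸·40.25) = 6.087×10⁹ K⁴.

T ≈ 279 K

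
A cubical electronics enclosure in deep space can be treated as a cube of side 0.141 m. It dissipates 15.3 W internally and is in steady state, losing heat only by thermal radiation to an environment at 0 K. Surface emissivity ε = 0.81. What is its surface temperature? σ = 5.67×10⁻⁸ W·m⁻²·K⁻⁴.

Steady state: internal power = radiated power, P = εσA T⁴.
Radiating area A = 6L² = 0.1193 m².
T⁴ = P/(εσA) = 15.3/(0.81·5.67×10⁻⁸·0.1193) = 2.793×10⁹ K⁴.
T = (2.793×10⁹)^(1/4).

T ≈ 230 K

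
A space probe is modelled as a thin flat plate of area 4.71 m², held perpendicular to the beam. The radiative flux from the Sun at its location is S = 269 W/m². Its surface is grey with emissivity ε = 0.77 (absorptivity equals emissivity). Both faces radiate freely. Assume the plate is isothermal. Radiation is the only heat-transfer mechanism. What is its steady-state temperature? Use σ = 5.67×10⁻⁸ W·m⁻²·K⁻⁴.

At equilibrium, absorbed power = emitted power.
Absorbing cross-section = A = 4.710 m²; emitting surface = 2A = 9.420 m² (ratio 2).
εS·A_cross = εσ·A_surf·T⁴  ⇒  T⁴ = S/(2σ)   (ε cancels).
T⁴ = 269/(2·5.67×10⁻⁸) = 2.372×10⁹ K⁴.
T = (2.372×10⁹)^(1/4).

T ≈ 221 K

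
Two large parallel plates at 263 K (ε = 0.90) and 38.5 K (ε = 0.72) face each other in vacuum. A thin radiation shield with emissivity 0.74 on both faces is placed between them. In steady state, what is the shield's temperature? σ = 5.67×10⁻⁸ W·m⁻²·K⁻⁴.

T_s ≈ 226 K

In steady state the net flux on the hot side equals that on the cold side.
σ(T₁⁴−T_s⁴)/D₁ = σ(T_s⁴−T₂⁴)/D₂, with D₁ = 1/ε₁+1/ε_s−1 = 1.462, D₂ = 1/ε_s+1/ε₂−1 = 1.740.
Solve for T_s⁴: T_s⁴ = (D₂·T₁⁴ + D₁·T₂⁴)/(D₁+D₂) = 2.601×10⁹ K⁴.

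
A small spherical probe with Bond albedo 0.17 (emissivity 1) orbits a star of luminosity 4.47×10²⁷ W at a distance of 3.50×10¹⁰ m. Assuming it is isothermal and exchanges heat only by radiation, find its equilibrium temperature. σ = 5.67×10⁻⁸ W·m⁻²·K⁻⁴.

T ≈ 1020 K

First find the stellar flux at distance d: S = L/(4πd²) = 4.47×10²⁷/(4π·(3.50×10¹⁰)²) = 2.904×10⁵ W/m².
For an isothermal sphere, absorbed (1−a)S·πr² = emitted σ·4πr²·T⁴, so T⁴ = (1−a)S/(4σ).
T⁴ = 0.830·2.904×10⁵/(4·5.67×10⁻⁸) = 1.063×10¹² K⁴.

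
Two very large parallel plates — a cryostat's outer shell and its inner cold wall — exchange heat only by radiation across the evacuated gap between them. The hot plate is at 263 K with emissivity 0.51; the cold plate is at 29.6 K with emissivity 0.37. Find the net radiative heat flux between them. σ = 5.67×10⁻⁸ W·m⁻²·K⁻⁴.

q ≈ 74.0 W/m²

For two infinite grey parallel plates, q = σ(T₁⁴ − T₂⁴)/(1/ε₁ + 1/ε₂ − 1).
T₁⁴ − T₂⁴ = 4.784×10⁹ − 7.677×10⁵ = 4.784×10⁹ K⁴.
1/ε₁ + 1/ε₂ − 1 = 1.961 + 2.703 − 1 = 3.663.
q = 5.67×10⁻⁸ × 4.784×10⁹ / 3.663.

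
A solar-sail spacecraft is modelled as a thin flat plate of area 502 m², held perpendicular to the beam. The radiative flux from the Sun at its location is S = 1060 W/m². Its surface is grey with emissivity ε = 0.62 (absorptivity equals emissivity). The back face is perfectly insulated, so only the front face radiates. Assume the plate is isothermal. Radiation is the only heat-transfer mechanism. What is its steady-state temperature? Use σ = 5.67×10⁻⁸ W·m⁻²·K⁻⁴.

At equilibrium, absorbed power = emitted power.
Absorbing cross-section = A = 502.0 m²; emitting surface = A = 502.0 m² (ratio 1).
εS·A_cross = εσ·A_surf·T⁴  ⇒  T⁴ = S/(1σ)   (ε cancels).
T⁴ = 1060/(1·5.67×10⁻⁸) = 1.869×10¹⁰ K⁴.
T = (1.869×10¹⁰)^(1/4).

T ≈ 370 K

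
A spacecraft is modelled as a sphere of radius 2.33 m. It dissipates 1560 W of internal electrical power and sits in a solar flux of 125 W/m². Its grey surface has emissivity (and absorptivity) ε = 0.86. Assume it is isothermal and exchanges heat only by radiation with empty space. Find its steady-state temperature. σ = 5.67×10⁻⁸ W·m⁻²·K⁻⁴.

At steady state, absorbed solar power + internal power = radiated power.
Absorbed: α·S·A_cross = 0.86·125·17.06 = 1833 W (cross-section πr²).
Total input = 1833 + 1560 = 3393 W.
Radiated: εσ·A_surf·T⁴ with A_surf = 4πr² = 68.22 m².
T⁴ = 3393/(0.86·5.67×10⁻⁸·68.22) = 1.020×10⁹ K⁴.

T ≈ 179 K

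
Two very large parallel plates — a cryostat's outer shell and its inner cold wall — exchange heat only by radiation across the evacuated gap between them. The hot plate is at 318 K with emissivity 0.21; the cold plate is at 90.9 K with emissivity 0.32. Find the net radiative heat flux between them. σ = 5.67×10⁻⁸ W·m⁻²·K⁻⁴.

For two infinite grey parallel plates, q = σ(T₁⁴ − T₂⁴)/(1/ε₁ + 1/ε₂ − 1).
T₁⁴ − T₂⁴ = 1.023×10¹⁰ − 6.827×10⁷ = 1.016×10¹⁰ K⁴.
1/ε₁ + 1/ε₂ − 1 = 4.762 + 3.125 − 1 = 6.887.
q = 5.67×10⁻⁸ × 1.016×10¹⁰ / 6.887.

q ≈ 83.6 W/m²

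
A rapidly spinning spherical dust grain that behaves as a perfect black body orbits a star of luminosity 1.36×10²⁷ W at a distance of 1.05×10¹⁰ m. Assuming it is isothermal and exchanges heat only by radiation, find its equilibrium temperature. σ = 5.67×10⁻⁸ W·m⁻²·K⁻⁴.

First find the stellar flux at distance d: S = L/(4πd²) = 1.36×10²⁷/(4π·(1.05×10¹⁰)²) = 9.816×10⁵ W/m².
For an isothermal sphere, absorbed (1−a)S·πr² = emitted σ·4πr²·T⁴, so T⁴ = (1−a)S/(4σ).
T⁴ = 1.00·9.816×10⁵/(4·5.67×10⁻⁸) = 4.328×10¹² K⁴.

T ≈ 1440 K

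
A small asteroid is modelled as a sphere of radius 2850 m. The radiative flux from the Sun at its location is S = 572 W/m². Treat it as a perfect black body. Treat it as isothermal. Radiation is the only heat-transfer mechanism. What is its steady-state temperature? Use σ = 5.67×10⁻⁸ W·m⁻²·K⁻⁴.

T ≈ 224 K

At equilibrium, absorbed power = emitted power.
Absorbing cross-section = πr² = 2.552×10⁷ m²; emitting surface = 4πr² = 1.021×10⁸ m² (ratio 4).
S·A_cross = εσ·A_surf·T⁴  ⇒  T⁴ = S/(4σ).
T⁴ = 1.00·572/(4·5.67×10⁻⁸) = 2.522×10⁹ K⁴.
T = (2.522×10⁹)^(1/4).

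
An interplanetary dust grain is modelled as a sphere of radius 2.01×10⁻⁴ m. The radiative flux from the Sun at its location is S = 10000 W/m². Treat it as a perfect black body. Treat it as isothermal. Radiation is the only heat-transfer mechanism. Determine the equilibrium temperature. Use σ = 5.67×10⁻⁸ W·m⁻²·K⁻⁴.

At equilibrium, absorbed power = emitted power.
Absorbing cross-section = πr² = 1.269×10⁻⁷ m²; emitting surface = 4πr² = 5.077×10⁻⁷ m² (ratio 4).
S·A_cross = εσ·A_surf·T⁴  ⇒  T⁴ = S/(4σ).
T⁴ = 1.00·10000/(4·5.67×10⁻⁸) = 4.409×10¹⁰ K⁴.
T = (4.409×10¹⁰)^(1/4).

T ≈ 458 K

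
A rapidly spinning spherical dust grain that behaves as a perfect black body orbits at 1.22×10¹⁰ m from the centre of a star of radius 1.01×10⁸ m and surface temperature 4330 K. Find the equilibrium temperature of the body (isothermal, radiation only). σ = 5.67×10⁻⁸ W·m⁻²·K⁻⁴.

T ≈ 279 K

The star's surface emits σT_*⁴; at distance d the flux is S = σT_*⁴(R_*/d)².
S = 5.67×10⁻⁸·(4330)⁴·(1.01×10⁸/1.22×10¹⁰)² = 1366 W/m².
For an isothermal sphere T⁴ = (1−a)S/(4σ) = 6.023×10⁹ K⁴.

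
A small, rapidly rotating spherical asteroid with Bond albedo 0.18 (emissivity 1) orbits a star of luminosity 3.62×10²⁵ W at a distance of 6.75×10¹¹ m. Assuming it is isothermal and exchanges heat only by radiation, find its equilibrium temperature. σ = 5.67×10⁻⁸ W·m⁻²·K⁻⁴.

T ≈ 69.1 K

First find the stellar flux at distance d: S = L/(4πd²) = 3.62×10²⁵/(4π·(6.75×10¹¹)²) = 6.323 W/m².
For an isothermal sphere, absorbed (1−a)S·πr² = emitted σ·4πr²·T⁴, so T⁴ = (1−a)S/(4σ).
T⁴ = 0.820·6.323/(4·5.67×10⁻⁸) = 2.286×10⁷ K⁴.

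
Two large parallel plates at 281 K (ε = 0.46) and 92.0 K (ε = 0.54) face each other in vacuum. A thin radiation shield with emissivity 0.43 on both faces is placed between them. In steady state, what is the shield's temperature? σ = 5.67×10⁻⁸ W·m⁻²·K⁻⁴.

T_s ≈ 234 K

In steady state the net flux on the hot side equals that on the cold side.
σ(T₁⁴−T_s⁴)/D₁ = σ(T_s⁴−T₂⁴)/D₂, with D₁ = 1/ε₁+1/ε_s−1 = 3.499, D₂ = 1/ε_s+1/ε₂−1 = 3.177.
Solve for T_s⁴: T_s⁴ = (D₂·T₁⁴ + D₁·T₂⁴)/(D₁+D₂) = 3.005×10⁹ K⁴.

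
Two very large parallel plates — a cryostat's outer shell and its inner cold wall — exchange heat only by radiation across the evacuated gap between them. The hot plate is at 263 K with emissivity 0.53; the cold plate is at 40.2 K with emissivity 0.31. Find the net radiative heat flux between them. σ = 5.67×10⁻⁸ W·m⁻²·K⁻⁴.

For two infinite grey parallel plates, q = σ(T₁⁴ − T₂⁴)/(1/ε₁ + 1/ε₂ − 1).
T₁⁴ − T₂⁴ = 4.784×10⁹ − 2.612×10⁶ = 4.782×10⁹ K⁴.
1/ε₁ + 1/ε₂ − 1 = 1.887 + 3.226 − 1 = 4.113.
q = 5.67×10⁻⁸ × 4.782×10⁹ / 4.113.

q ≈ 65.9 W/m²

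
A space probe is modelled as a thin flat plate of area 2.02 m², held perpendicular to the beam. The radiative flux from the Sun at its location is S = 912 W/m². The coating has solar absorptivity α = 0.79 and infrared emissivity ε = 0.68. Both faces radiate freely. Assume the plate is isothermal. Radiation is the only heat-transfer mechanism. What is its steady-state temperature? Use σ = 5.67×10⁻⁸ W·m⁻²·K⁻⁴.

T ≈ 311 K

At equilibrium, absorbed power = emitted power.
Absorbing cross-section = A = 2.020 m²; emitting surface = 2A = 4.040 m² (ratio 2).
αS·A_cross = εσ·A_surf·T⁴  ⇒  T⁴ = αS/(ε·2σ).
T⁴ = 0.790·912/(0.68·2·5.67×10⁻⁸) = 9.343×10⁹ K⁴.
T = (9.343×10⁹)^(1/4).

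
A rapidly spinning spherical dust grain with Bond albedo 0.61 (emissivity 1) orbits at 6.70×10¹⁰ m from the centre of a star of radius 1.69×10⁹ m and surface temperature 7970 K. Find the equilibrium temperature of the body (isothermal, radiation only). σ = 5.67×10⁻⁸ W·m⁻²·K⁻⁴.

T ≈ 707 K

The star's surface emits σT_*⁴; at distance d the flux is S = σT_*⁴(R_*/d)².
S = 5.67×10⁻⁸·(7970)⁴·(1.69×10⁹/6.70×10¹⁰)² = 1.456×10⁵ W/m².
For an isothermal sphere T⁴ = (1−a)S/(4σ) = 2.503×10¹¹ K⁴.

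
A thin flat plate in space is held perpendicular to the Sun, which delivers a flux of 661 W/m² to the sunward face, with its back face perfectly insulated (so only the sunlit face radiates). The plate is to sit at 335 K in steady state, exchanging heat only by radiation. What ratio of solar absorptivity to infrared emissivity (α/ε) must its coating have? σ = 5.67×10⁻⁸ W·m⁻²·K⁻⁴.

α/ε ≈ 1.08

Balance: αS·A = εσ·1A·T⁴ ⇒ α/ε = σT⁴/S.
α/ε = 5.67×10⁻⁸·(335)⁴/661 = 5.67×10⁻⁸·1.259×10¹⁰/661.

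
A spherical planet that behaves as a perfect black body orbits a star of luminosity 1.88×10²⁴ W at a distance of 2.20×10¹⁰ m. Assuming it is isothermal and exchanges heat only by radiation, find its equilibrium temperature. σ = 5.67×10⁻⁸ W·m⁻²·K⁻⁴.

T ≈ 192 K

First find the stellar flux at distance d: S = L/(4πd²) = 1.88×10²⁴/(4π·(2.20×10¹⁰)²) = 309.1 W/m².
For an isothermal sphere, absorbed (1−a)S·πr² = emitted σ·4πr²·T⁴, so T⁴ = (1−a)S/(4σ).
T⁴ = 1.00·309.1/(4·5.67×10⁻⁸) = 1.363×10⁹ K⁴.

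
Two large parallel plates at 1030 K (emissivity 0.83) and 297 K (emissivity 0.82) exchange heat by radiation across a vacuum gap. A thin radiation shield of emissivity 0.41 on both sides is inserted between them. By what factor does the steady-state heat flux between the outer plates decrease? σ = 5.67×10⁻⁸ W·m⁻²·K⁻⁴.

Without shield: q₀ = σΔ(T⁴)/(1/ε₁+1/ε₂−1) with denominator 1.424.
With shield the two gaps are in series; the resistances add: (1/ε₁+1/ε_s−1)+(1/ε_s+1/ε₂−1) = 2.644+2.659 = 5.302.
Heat-flux ratio q₀/q = 5.302/1.424.

factor ≈ 3.72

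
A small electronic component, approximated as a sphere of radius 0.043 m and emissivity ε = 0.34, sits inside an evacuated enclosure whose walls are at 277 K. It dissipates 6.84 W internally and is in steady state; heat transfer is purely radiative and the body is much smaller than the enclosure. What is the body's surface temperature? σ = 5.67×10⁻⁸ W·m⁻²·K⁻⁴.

For a small grey body in a large enclosure, net radiated power = εσA(T⁴ − T_w⁴).
Steady state: P = εσA(T⁴ − T_w⁴) with A = 4πr² = 0.02324 m².
T⁴ = P/(εσA) + T_w⁴ = 6.84/(0.34·5.67×10⁻⁸·0.02324) + (277)⁴
    = 1.527×10¹⁰ + 5.887×10⁹ = 2.116×10¹⁰ K⁴.

T ≈ 381 K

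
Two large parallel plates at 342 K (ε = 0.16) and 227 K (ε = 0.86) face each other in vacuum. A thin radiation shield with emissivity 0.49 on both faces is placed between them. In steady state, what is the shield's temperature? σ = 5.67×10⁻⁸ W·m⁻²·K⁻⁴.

T_s ≈ 269 K

In steady state the net flux on the hot side equals that on the cold side.
σ(T₁⁴−T_s⁴)/D₁ = σ(T_s⁴−T₂⁴)/D₂, with D₁ = 1/ε₁+1/ε_s−1 = 7.291, D₂ = 1/ε_s+1/ε₂−1 = 2.204.
Solve for T_s⁴: T_s⁴ = (D₂·T₁⁴ + D₁·T₂⁴)/(D₁+D₂) = 5.214×10⁹ K⁴.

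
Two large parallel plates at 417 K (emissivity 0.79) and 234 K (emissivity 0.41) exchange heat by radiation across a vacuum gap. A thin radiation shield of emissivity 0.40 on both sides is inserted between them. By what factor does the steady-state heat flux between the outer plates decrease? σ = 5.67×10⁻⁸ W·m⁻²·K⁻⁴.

Without shield: q₀ = σΔ(T⁴)/(1/ε₁+1/ε₂−1) with denominator 2.705.
With shield the two gaps are in series; the resistances add: (1/ε₁+1/ε_s−1)+(1/ε_s+1/ε₂−1) = 2.766+3.939 = 6.705.
Heat-flux ratio q₀/q = 6.705/2.705.

factor ≈ 2.48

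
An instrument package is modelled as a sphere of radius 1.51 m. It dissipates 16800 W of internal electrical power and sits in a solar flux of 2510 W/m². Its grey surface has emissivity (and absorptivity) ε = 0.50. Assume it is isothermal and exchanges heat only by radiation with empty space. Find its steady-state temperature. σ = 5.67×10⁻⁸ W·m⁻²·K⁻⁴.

T ≈ 422 K

At steady state, absorbed solar power + internal power = radiated power.
Absorbed: α·S·A_cross = 0.50·2510·7.163 = 8990 W (cross-section πr²).
Total input = 8990 + 16800 = 25790 W.
Radiated: εσ·A_surf·T⁴ with A_surf = 4πr² = 28.65 m².
T⁴ = 25790/(0.50·5.67×10⁻⁸·28.65) = 3.175×10¹⁰ K⁴.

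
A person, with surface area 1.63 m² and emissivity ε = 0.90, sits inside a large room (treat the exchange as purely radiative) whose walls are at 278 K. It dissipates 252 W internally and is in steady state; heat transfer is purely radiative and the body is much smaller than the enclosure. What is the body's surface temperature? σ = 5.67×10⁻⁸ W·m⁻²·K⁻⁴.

T ≈ 308 K

For a small grey body in a large enclosure, net radiated power = εσA(T⁴ − T_w⁴).
Steady state: P = εσA(T⁴ − T_w⁴) with A = 1.63 m².
T⁴ = P/(εσA) + T_w⁴ = 252/(0.90·5.67×10⁻⁸·1.630) + (278)⁴
    = 3.030×10⁹ + 5.973×10⁹ = 9.002×10⁹ K⁴.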